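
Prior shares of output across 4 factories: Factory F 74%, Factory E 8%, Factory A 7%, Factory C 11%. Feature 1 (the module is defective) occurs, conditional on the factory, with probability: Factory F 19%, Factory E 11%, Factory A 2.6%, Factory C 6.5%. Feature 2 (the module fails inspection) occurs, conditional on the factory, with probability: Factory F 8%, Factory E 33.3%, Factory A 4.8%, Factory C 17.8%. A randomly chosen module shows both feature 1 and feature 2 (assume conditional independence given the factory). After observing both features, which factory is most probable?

Factory F

Compute prior × likelihood for every hypothesis:
  Factory F: 0.74 × 0.19 × 0.08 = 0.011248
  Factory E: 0.08 × 0.11 × 0.333 = 0.0029304
  Factory A: 0.07 × 0.026 × 0.048 = 0.00008736
  Factory C: 0.11 × 0.065 × 0.178 = 0.0012727
Normalizing constant = 0.01553846.
Largest term belongs to Factory F, so Factory F is most probable.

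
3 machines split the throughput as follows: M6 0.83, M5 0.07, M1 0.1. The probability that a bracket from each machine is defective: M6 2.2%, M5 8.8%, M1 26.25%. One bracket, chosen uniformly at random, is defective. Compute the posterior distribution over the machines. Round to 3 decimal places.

M6 0.360, M5 0.122, M1 0.518

Unnormalized posteriors (prior × likelihood):
  M6: 0.83 × 0.022 = 0.01826
  M5: 0.07 × 0.088 = 0.00616
  M1: 0.1 × 0.2625 = 0.02625
Total = 0.05067.
P(M6 | defective) = 0.01826/0.05067 ≈ 0.360
P(M5 | defective) = 0.00616/0.05067 ≈ 0.122
P(M1 | defective) = 0.02625/0.05067 ≈ 0.518
(Check: 0.360+0.122+0.518 = 1.000.)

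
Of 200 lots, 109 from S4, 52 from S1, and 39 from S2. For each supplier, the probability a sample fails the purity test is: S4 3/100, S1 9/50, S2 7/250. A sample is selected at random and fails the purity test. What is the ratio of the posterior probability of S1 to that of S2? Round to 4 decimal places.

8.5714

Compute prior × likelihood for every hypothesis:
  S4: 0.545 × 0.03 = 0.01635
  S1: 0.26 × 0.18 = 0.0468
  S2: 0.195 × 0.028 = 0.00546
Normalizing constant = 0.06861.
The ratio is 0.0468 / 0.00546 (the normalizer cancels) = 8.5714.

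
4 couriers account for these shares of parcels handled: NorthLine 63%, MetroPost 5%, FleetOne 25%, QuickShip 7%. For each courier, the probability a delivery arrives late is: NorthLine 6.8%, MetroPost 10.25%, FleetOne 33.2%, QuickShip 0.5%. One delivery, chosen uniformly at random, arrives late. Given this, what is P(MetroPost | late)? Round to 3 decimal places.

0.039

Unnormalized posteriors (prior × likelihood):
  NorthLine: 0.63 × 0.068 = 0.04284
  MetroPost: 0.05 × 0.1025 = 0.005125
  FleetOne: 0.25 × 0.332 = 0.083
  QuickShip: 0.07 × 0.005 = 0.00035
Total = 0.131315.
P(MetroPost | evidence) = 0.005125 / 0.131315 ≈ 0.039.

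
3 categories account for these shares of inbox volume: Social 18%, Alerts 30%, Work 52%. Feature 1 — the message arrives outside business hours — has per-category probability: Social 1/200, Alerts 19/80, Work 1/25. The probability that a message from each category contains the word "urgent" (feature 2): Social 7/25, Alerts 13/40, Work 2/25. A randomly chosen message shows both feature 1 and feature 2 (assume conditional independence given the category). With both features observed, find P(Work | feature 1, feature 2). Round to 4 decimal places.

Prior × likelihood for each hypothesis:
  Social: 0.18 × 0.005 × 0.28 = 0.000252
  Alerts: 0.3 × 0.2375 × 0.325 = 0.02315625
  Work: 0.52 × 0.04 × 0.08 = 0.001664
Normalizing constant = 0.02507225.
P(Work | evidence) = 0.001664 / 0.02507225 ≈ 0.0664.

0.0664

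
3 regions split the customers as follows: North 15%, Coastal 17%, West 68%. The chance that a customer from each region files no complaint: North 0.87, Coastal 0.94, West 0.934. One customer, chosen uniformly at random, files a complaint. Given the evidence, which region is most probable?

West

Taking complements, P(complaint | each) = North 0.13, Coastal 0.06, West 0.066.
Compute prior × likelihood for every hypothesis:
  North: 0.15 × 0.13 = 0.0195
  Coastal: 0.17 × 0.06 = 0.0102
  West: 0.68 × 0.066 = 0.04488
Total = 0.07458.
Largest term belongs to West, so West is most probable.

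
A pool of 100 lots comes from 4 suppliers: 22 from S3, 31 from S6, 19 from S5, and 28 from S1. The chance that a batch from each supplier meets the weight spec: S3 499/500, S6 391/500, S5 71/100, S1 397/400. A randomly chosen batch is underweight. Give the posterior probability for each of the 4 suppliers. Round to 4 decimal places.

S3 0.0035, S6 0.5397, S5 0.4400, S1 0.0168

Taking complements, P(underweight | each) = S3 0.002, S6 0.218, S5 0.29, S1 0.0075.
By Bayes' rule, posterior ∝ prior × likelihood:
  S3: 0.22 × 0.002 = 0.00044
  S6: 0.31 × 0.218 = 0.06758
  S5: 0.19 × 0.29 = 0.0551
  S1: 0.28 × 0.0075 = 0.0021
Normalizing constant = 0.12522.
P(S3 | underweight) = 0.00044/0.12522 ≈ 0.0035
P(S6 | underweight) = 0.06758/0.12522 ≈ 0.5397
P(S5 | underweight) = 0.0551/0.12522 ≈ 0.4400
P(S1 | underweight) = 0.0021/0.12522 ≈ 0.0168
(Check: 0.0035+0.5397+0.4400+0.0168 = 1.0000.)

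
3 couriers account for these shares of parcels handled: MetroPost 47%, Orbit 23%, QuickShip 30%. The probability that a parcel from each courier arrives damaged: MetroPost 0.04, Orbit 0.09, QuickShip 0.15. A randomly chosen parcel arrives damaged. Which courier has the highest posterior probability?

QuickShip

Unnormalized posteriors (prior × likelihood):
  MetroPost: 0.47 × 0.04 = 0.0188
  Orbit: 0.23 × 0.09 = 0.0207
  QuickShip: 0.3 × 0.15 = 0.045
Sum = 0.0845.
Largest term belongs to QuickShip, so QuickShip is most probable.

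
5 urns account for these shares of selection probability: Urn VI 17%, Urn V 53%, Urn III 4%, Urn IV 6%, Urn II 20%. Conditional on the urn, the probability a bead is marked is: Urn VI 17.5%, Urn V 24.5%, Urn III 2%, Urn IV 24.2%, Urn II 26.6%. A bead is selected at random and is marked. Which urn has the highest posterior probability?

Unnormalized posteriors (prior × likelihood):
  Urn VI: 0.17 × 0.175 = 0.02975
  Urn V: 0.53 × 0.245 = 0.12985
  Urn III: 0.04 × 0.02 = 0.0008
  Urn IV: 0.06 × 0.242 = 0.01452
  Urn II: 0.2 × 0.266 = 0.0532
Sum = 0.22812.
Largest term belongs to Urn V, so Urn V is most probable.

Urn V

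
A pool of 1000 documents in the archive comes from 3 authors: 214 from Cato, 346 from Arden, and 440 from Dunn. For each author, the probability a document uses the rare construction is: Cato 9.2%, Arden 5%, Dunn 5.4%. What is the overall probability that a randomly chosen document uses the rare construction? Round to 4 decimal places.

0.0607

Unnormalized posteriors (prior × likelihood):
  Cato: 0.214 × 0.092 = 0.019688
  Arden: 0.346 × 0.05 = 0.0173
  Dunn: 0.44 × 0.054 = 0.02376
P(rare-form) = 0.019688 + 0.0173 + 0.02376 = 0.060748 → 0.0607.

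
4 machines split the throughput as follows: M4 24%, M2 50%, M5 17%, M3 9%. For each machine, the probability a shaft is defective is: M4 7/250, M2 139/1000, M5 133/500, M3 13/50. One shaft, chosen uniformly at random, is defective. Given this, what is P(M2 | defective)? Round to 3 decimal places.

By Bayes' rule, posterior ∝ prior × likelihood:
  M4: 0.24 × 0.028 = 0.00672
  M2: 0.5 × 0.139 = 0.0695
  M5: 0.17 × 0.266 = 0.04522
  M3: 0.09 × 0.26 = 0.0234
Sum = 0.14484.
P(M2 | evidence) = 0.0695 / 0.14484 ≈ 0.480.

0.480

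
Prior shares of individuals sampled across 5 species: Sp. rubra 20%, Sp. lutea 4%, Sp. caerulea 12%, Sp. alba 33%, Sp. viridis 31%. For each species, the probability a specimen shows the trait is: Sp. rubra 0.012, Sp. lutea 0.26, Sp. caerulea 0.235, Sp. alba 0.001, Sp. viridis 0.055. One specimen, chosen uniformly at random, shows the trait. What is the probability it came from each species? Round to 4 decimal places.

By Bayes' rule, posterior ∝ prior × likelihood:
  Sp. rubra: 0.2 × 0.012 = 0.0024
  Sp. lutea: 0.04 × 0.26 = 0.0104
  Sp. caerulea: 0.12 × 0.235 = 0.0282
  Sp. alba: 0.33 × 0.001 = 0.00033
  Sp. viridis: 0.31 × 0.055 = 0.01705
Total = 0.05838.
P(Sp. rubra | trait) = 0.0024/0.05838 ≈ 0.0411
P(Sp. lutea | trait) = 0.0104/0.05838 ≈ 0.1781
P(Sp. caerulea | trait) = 0.0282/0.05838 ≈ 0.4830
P(Sp. alba | trait) = 0.00033/0.05838 ≈ 0.0057
P(Sp. viridis | trait) = 0.01705/0.05838 ≈ 0.2921
(Check: 0.0411+0.1781+0.4830+0.0057+0.2921 = 1.0000.)

Sp. rubra 0.0411, Sp. lutea 0.1781, Sp. caerulea 0.4830, Sp. alba 0.0057, Sp. viridis 0.2921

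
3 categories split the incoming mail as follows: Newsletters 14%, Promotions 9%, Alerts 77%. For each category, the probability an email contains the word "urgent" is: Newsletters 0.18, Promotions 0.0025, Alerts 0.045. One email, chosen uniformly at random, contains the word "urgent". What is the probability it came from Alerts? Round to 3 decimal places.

Compute prior × likelihood for every hypothesis:
  Newsletters: 0.14 × 0.18 = 0.0252
  Promotions: 0.09 × 0.0025 = 0.000225
  Alerts: 0.77 × 0.045 = 0.03465
Sum = 0.060075.
P(Alerts | evidence) = 0.03465 / 0.060075 ≈ 0.577.

0.577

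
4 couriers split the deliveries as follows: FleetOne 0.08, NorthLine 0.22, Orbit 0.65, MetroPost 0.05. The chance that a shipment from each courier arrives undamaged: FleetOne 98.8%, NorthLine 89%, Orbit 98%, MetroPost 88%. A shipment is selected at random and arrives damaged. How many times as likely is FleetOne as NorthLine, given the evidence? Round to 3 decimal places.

Taking complements, P(damaged | each) = FleetOne 0.012, NorthLine 0.11, Orbit 0.02, MetroPost 0.12.
Compute prior × likelihood for every hypothesis:
  FleetOne: 0.08 × 0.012 = 0.00096
  NorthLine: 0.22 × 0.11 = 0.0242
  Orbit: 0.65 × 0.02 = 0.013
  MetroPost: 0.05 × 0.12 = 0.006
Normalizing constant = 0.04416.
The ratio is 0.00096 / 0.0242 (the normalizer cancels) = 0.040.

0.040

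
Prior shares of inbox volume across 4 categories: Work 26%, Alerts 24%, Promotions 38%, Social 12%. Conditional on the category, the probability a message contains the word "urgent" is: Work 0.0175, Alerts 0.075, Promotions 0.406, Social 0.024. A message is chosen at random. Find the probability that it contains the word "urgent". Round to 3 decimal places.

0.180

Prior × likelihood for each hypothesis:
  Work: 0.26 × 0.0175 = 0.00455
  Alerts: 0.24 × 0.075 = 0.018
  Promotions: 0.38 × 0.406 = 0.15428
  Social: 0.12 × 0.024 = 0.00288
P(urgent-flag) = 0.00455 + 0.018 + 0.15428 + 0.00288 = 0.17971 → 0.180.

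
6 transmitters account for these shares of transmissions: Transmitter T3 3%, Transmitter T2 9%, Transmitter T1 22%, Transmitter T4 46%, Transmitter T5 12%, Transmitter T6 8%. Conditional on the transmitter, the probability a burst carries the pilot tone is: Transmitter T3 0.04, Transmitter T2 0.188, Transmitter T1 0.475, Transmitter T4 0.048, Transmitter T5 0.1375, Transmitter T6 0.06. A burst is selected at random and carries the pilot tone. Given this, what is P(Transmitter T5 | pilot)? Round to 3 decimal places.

0.099

By Bayes' rule, posterior ∝ prior × likelihood:
  Transmitter T3: 0.03 × 0.04 = 0.0012
  Transmitter T2: 0.09 × 0.188 = 0.01692
  Transmitter T1: 0.22 × 0.475 = 0.1045
  Transmitter T4: 0.46 × 0.048 = 0.02208
  Transmitter T5: 0.12 × 0.1375 = 0.0165
  Transmitter T6: 0.08 × 0.06 = 0.0048
Normalizing constant = 0.166.
P(Transmitter T5 | evidence) = 0.0165 / 0.166 ≈ 0.099.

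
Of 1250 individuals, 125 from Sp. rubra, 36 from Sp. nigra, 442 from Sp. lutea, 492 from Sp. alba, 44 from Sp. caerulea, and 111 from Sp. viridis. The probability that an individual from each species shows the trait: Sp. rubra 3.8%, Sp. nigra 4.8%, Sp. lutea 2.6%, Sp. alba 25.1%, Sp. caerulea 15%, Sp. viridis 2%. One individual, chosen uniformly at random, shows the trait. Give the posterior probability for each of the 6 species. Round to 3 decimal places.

Unnormalized posteriors (prior × likelihood):
  Sp. rubra: 0.1 × 0.038 = 0.0038
  Sp. nigra: 0.0288 × 0.048 = 0.0013824
  Sp. lutea: 0.3536 × 0.026 = 0.0091936
  Sp. alba: 0.3936 × 0.251 = 0.0987936
  Sp. caerulea: 0.0352 × 0.15 = 0.00528
  Sp. viridis: 0.0888 × 0.02 = 0.001776
Normalizing constant = 0.1202256.
P(Sp. rubra | trait) = 0.0038/0.1202256 ≈ 0.032
P(Sp. nigra | trait) = 0.0013824/0.1202256 ≈ 0.011
P(Sp. lutea | trait) = 0.0091936/0.1202256 ≈ 0.076
P(Sp. alba | trait) = 0.0987936/0.1202256 ≈ 0.822
P(Sp. caerulea | trait) = 0.00528/0.1202256 ≈ 0.044
P(Sp. viridis | trait) = 0.001776/0.1202256 ≈ 0.015
(Check: 0.032+0.011+0.076+0.822+0.044+0.015 = 1.000.)

Sp. rubra 0.032, Sp. nigra 0.011, Sp. lutea 0.076, Sp. alba 0.822, Sp. caerulea 0.044, Sp. viridis 0.015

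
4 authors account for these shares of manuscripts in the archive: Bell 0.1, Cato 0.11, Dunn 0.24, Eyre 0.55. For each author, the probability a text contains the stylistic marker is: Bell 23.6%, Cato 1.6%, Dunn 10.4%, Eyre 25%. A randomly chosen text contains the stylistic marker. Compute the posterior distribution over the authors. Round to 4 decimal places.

Bell 0.1257, Cato 0.0094, Dunn 0.1329, Eyre 0.7321

Unnormalized posteriors (prior × likelihood):
  Bell: 0.1 × 0.236 = 0.0236
  Cato: 0.11 × 0.016 = 0.00176
  Dunn: 0.24 × 0.104 = 0.02496
  Eyre: 0.55 × 0.25 = 0.1375
Sum = 0.18782.
P(Bell | marker) = 0.0236/0.18782 ≈ 0.1257
P(Cato | marker) = 0.00176/0.18782 ≈ 0.0094
P(Dunn | marker) = 0.02496/0.18782 ≈ 0.1329
P(Eyre | marker) = 0.1375/0.18782 ≈ 0.7321
(Check: 0.1257+0.0094+0.1329+0.7321 = 1.0001.)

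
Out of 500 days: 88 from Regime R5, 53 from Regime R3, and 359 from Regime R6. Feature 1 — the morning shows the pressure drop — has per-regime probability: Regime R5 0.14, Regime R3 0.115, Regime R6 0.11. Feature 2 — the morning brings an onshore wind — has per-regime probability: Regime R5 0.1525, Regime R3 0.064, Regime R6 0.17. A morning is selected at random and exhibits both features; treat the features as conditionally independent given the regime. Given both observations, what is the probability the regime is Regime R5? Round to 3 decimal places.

0.209

Unnormalized posteriors (prior × likelihood):
  Regime R5: 0.176 × 0.14 × 0.1525 = 0.0037576
  Regime R3: 0.106 × 0.115 × 0.064 = 0.00078016
  Regime R6: 0.718 × 0.11 × 0.17 = 0.0134266
Total = 0.01796436.
P(Regime R5 | evidence) = 0.0037576 / 0.01796436 ≈ 0.209.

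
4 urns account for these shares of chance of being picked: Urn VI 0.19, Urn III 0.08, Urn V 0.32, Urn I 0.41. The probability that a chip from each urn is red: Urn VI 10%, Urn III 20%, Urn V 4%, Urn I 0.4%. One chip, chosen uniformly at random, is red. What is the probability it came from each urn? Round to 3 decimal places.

Unnormalized posteriors (prior × likelihood):
  Urn VI: 0.19 × 0.1 = 0.019
  Urn III: 0.08 × 0.2 = 0.016
  Urn V: 0.32 × 0.04 = 0.0128
  Urn I: 0.41 × 0.004 = 0.00164
Sum = 0.04944.
P(Urn VI | red) = 0.019/0.04944 ≈ 0.384
P(Urn III | red) = 0.016/0.04944 ≈ 0.324
P(Urn V | red) = 0.0128/0.04944 ≈ 0.259
P(Urn I | red) = 0.00164/0.04944 ≈ 0.033

Urn VI 0.384, Urn III 0.324, Urn V 0.259, Urn I 0.033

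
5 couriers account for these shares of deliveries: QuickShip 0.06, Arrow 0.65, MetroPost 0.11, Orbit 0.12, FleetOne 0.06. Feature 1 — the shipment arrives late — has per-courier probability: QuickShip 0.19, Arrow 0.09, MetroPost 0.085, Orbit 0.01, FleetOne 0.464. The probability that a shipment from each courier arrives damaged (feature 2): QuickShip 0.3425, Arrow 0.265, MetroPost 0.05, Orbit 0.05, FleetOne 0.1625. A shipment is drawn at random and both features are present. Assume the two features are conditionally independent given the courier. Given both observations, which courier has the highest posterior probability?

Arrow

Prior × likelihood for each hypothesis:
  QuickShip: 0.06 × 0.19 × 0.3425 = 0.0039045
  Arrow: 0.65 × 0.09 × 0.265 = 0.0155025
  MetroPost: 0.11 × 0.085 × 0.05 = 0.0004675
  Orbit: 0.12 × 0.01 × 0.05 = 0.00006
  FleetOne: 0.06 × 0.464 × 0.1625 = 0.004524
Sum = 0.0244585.
Largest term belongs to Arrow, so Arrow is most probable.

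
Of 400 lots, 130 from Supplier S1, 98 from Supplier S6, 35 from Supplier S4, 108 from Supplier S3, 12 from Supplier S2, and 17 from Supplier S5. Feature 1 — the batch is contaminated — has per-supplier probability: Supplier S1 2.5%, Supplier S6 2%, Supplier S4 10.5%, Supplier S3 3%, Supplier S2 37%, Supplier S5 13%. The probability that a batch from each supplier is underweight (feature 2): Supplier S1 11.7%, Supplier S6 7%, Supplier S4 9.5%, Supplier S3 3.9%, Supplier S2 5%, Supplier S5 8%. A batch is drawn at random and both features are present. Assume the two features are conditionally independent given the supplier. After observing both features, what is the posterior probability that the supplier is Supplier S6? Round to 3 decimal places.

0.099

By Bayes' rule, posterior ∝ prior × likelihood:
  Supplier S1: 0.325 × 0.025 × 0.117 = 0.000950625
  Supplier S6: 0.245 × 0.02 × 0.07 = 0.000343
  Supplier S4: 0.0875 × 0.105 × 0.095 = 0.0008728125
  Supplier S3: 0.27 × 0.03 × 0.039 = 0.0003159
  Supplier S2: 0.03 × 0.37 × 0.05 = 0.000555
  Supplier S5: 0.0425 × 0.13 × 0.08 = 0.000442
Total = 0.0034793375.
P(Supplier S6 | evidence) = 0.000343 / 0.0034793375 ≈ 0.099.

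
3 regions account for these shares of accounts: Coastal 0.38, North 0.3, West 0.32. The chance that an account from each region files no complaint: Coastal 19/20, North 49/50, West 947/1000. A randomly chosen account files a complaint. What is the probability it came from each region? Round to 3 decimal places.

Coastal 0.453, North 0.143, West 0.404

Taking complements, P(complaint | each) = Coastal 0.05, North 0.02, West 0.053.
Unnormalized posteriors (prior × likelihood):
  Coastal: 0.38 × 0.05 = 0.019
  North: 0.3 × 0.02 = 0.006
  West: 0.32 × 0.053 = 0.01696
Sum = 0.04196.
P(Coastal | complaint) = 0.019/0.04196 ≈ 0.453
P(North | complaint) = 0.006/0.04196 ≈ 0.143
P(West | complaint) = 0.01696/0.04196 ≈ 0.404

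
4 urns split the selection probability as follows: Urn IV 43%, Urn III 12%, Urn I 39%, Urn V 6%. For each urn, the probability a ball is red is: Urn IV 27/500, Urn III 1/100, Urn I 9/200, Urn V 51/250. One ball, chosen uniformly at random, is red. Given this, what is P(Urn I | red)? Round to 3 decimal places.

0.324

Compute prior × likelihood for every hypothesis:
  Urn IV: 0.43 × 0.054 = 0.02322
  Urn III: 0.12 × 0.01 = 0.0012
  Urn I: 0.39 × 0.045 = 0.01755
  Urn V: 0.06 × 0.204 = 0.01224
Total = 0.05421.
P(Urn I | evidence) = 0.01755 / 0.05421 ≈ 0.324.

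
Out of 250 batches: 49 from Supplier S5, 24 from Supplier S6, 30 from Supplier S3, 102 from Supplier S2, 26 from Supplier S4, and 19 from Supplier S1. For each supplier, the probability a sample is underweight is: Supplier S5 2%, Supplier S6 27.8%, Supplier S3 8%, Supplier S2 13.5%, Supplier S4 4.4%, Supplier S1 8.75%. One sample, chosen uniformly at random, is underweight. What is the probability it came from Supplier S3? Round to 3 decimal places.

0.090

Compute prior × likelihood for every hypothesis:
  Supplier S5: 0.196 × 0.02 = 0.00392
  Supplier S6: 0.096 × 0.278 = 0.026688
  Supplier S3: 0.12 × 0.08 = 0.0096
  Supplier S2: 0.408 × 0.135 = 0.05508
  Supplier S4: 0.104 × 0.044 = 0.004576
  Supplier S1: 0.076 × 0.0875 = 0.00665
Total = 0.106514.
P(Supplier S3 | evidence) = 0.0096 / 0.106514 ≈ 0.090.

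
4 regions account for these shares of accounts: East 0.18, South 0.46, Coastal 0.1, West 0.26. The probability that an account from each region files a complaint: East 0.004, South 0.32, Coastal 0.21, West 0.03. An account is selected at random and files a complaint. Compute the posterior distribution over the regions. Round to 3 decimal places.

East 0.004, South 0.833, Coastal 0.119, West 0.044

By Bayes' rule, posterior ∝ prior × likelihood:
  East: 0.18 × 0.004 = 0.00072
  South: 0.46 × 0.32 = 0.1472
  Coastal: 0.1 × 0.21 = 0.021
  West: 0.26 × 0.03 = 0.0078
Normalizing constant = 0.17672.
P(East | complaint) = 0.00072/0.17672 ≈ 0.004
P(South | complaint) = 0.1472/0.17672 ≈ 0.833
P(Coastal | complaint) = 0.021/0.17672 ≈ 0.119
P(West | complaint) = 0.0078/0.17672 ≈ 0.044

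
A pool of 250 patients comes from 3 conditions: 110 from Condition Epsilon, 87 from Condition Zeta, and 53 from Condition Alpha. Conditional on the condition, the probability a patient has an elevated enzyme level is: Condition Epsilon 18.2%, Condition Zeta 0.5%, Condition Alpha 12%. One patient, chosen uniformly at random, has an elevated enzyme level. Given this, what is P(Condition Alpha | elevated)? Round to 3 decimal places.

Prior × likelihood for each hypothesis:
  Condition Epsilon: 0.44 × 0.182 = 0.08008
  Condition Zeta: 0.348 × 0.005 = 0.00174
  Condition Alpha: 0.212 × 0.12 = 0.02544
Total = 0.10726.
P(Condition Alpha | evidence) = 0.02544 / 0.10726 ≈ 0.237.

0.237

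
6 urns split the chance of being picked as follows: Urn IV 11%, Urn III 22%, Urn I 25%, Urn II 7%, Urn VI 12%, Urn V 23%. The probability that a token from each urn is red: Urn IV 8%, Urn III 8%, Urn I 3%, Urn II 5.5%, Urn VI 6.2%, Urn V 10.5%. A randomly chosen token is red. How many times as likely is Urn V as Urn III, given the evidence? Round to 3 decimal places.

By Bayes' rule, posterior ∝ prior × likelihood:
  Urn IV: 0.11 × 0.08 = 0.0088
  Urn III: 0.22 × 0.08 = 0.0176
  Urn I: 0.25 × 0.03 = 0.0075
  Urn II: 0.07 × 0.055 = 0.00385
  Urn VI: 0.12 × 0.062 = 0.00744
  Urn V: 0.23 × 0.105 = 0.02415
Total = 0.06934.
The ratio is 0.02415 / 0.0176 (the normalizer cancels) = 1.372.

1.372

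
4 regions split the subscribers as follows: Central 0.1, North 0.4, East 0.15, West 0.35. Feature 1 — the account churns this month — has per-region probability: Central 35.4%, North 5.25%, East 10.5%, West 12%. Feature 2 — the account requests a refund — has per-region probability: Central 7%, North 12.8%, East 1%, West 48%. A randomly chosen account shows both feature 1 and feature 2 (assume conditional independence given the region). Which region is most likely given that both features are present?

West

Prior × likelihood for each hypothesis:
  Central: 0.1 × 0.354 × 0.07 = 0.002478
  North: 0.4 × 0.0525 × 0.128 = 0.002688
  East: 0.15 × 0.105 × 0.01 = 0.0001575
  West: 0.35 × 0.12 × 0.48 = 0.02016
Normalizing constant = 0.0254835.
Largest term belongs to West, so West is most probable.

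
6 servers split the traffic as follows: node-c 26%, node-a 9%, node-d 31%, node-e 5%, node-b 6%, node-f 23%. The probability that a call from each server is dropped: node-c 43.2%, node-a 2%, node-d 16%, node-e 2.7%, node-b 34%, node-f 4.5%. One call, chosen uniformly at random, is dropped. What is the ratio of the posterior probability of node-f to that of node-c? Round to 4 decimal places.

By Bayes' rule, posterior ∝ prior × likelihood:
  node-c: 0.26 × 0.432 = 0.11232
  node-a: 0.09 × 0.02 = 0.0018
  node-d: 0.31 × 0.16 = 0.0496
  node-e: 0.05 × 0.027 = 0.00135
  node-b: 0.06 × 0.34 = 0.0204
  node-f: 0.23 × 0.045 = 0.01035
Sum = 0.19582.
The ratio is 0.01035 / 0.11232 (the normalizer cancels) = 0.0921.

0.0921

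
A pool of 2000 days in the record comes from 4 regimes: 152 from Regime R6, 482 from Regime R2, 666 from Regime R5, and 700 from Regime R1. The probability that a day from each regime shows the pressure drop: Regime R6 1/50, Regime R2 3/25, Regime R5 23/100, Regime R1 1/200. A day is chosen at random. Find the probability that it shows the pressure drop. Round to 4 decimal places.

Unnormalized posteriors (prior × likelihood):
  Regime R6: 0.076 × 0.02 = 0.00152
  Regime R2: 0.241 × 0.12 = 0.02892
  Regime R5: 0.333 × 0.23 = 0.07659
  Regime R1: 0.35 × 0.005 = 0.00175
P(drop) = 0.00152 + 0.02892 + 0.07659 + 0.00175 = 0.10878 → 0.1088.

0.1088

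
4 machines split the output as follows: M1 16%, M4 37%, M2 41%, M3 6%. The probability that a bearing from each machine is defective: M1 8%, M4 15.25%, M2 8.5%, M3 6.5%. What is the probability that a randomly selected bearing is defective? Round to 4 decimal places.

Compute prior × likelihood for every hypothesis:
  M1: 0.16 × 0.08 = 0.0128
  M4: 0.37 × 0.1525 = 0.056425
  M2: 0.41 × 0.085 = 0.03485
  M3: 0.06 × 0.065 = 0.0039
P(defective) = 0.0128 + 0.056425 + 0.03485 + 0.0039 = 0.107975 → 0.1080.

0.1080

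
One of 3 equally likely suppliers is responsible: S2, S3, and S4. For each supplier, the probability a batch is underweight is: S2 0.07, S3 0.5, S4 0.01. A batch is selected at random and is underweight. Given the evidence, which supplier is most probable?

With a uniform prior (1/3 each), posterior ∝ likelihood:
  S2: 0.07
  S3: 0.5
  S4: 0.01
Normalizing constant = 0.58.
Largest term belongs to S3, so S3 is most probable.

S3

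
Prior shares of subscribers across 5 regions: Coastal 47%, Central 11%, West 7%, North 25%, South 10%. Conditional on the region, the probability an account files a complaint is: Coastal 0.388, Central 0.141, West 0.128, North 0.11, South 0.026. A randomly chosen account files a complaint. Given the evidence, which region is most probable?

By Bayes' rule, posterior ∝ prior × likelihood:
  Coastal: 0.47 × 0.388 = 0.18236
  Central: 0.11 × 0.141 = 0.01551
  West: 0.07 × 0.128 = 0.00896
  North: 0.25 × 0.11 = 0.0275
  South: 0.1 × 0.026 = 0.0026
Total = 0.23693.
Largest term belongs to Coastal, so Coastal is most probable.

Coastal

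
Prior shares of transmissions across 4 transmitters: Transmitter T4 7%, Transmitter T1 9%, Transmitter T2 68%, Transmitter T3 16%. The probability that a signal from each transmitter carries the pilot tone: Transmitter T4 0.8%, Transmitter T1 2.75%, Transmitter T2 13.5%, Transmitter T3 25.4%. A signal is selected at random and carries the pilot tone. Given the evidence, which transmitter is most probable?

Transmitter T2

Unnormalized posteriors (prior × likelihood):
  Transmitter T4: 0.07 × 0.008 = 0.00056
  Transmitter T1: 0.09 × 0.0275 = 0.002475
  Transmitter T2: 0.68 × 0.135 = 0.0918
  Transmitter T3: 0.16 × 0.254 = 0.04064
Sum = 0.135475.
Largest term belongs to Transmitter T2, so Transmitter T2 is most probable.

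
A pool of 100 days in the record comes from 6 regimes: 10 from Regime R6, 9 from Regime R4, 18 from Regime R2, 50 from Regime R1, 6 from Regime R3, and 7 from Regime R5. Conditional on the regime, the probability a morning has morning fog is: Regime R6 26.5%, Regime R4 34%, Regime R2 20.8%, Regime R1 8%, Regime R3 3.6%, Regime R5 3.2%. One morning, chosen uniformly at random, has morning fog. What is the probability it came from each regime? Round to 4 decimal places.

Prior × likelihood for each hypothesis:
  Regime R6: 0.1 × 0.265 = 0.0265
  Regime R4: 0.09 × 0.34 = 0.0306
  Regime R2: 0.18 × 0.208 = 0.03744
  Regime R1: 0.5 × 0.08 = 0.04
  Regime R3: 0.06 × 0.036 = 0.00216
  Regime R5: 0.07 × 0.032 = 0.00224
Normalizing constant = 0.13894.
P(Regime R6 | fog) = 0.0265/0.13894 ≈ 0.1907
P(Regime R4 | fog) = 0.0306/0.13894 ≈ 0.2202
P(Regime R2 | fog) = 0.03744/0.13894 ≈ 0.2695
P(Regime R1 | fog) = 0.04/0.13894 ≈ 0.2879
P(Regime R3 | fog) = 0.00216/0.13894 ≈ 0.0155
P(Regime R5 | fog) = 0.00224/0.13894 ≈ 0.0161

Regime R6 0.1907, Regime R4 0.2202, Regime R2 0.2695, Regime R1 0.2879, Regime R3 0.0155, Regime R5 0.0161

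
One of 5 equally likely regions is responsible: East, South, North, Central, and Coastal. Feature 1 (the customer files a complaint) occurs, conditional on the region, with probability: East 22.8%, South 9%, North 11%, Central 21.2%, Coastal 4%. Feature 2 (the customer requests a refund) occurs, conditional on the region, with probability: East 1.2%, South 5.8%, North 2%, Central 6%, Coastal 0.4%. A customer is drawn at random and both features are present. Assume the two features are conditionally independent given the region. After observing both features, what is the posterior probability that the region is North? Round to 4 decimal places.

0.0955

Since the prior is uniform, the posterior is proportional to the likelihood:
  East: 0.228 × 0.012 = 0.002736
  South: 0.09 × 0.058 = 0.00522
  North: 0.11 × 0.02 = 0.0022
  Central: 0.212 × 0.06 = 0.01272
  Coastal: 0.04 × 0.004 = 0.00016
Sum = 0.023036.
P(North | evidence) = 0.0022 / 0.023036 ≈ 0.0955.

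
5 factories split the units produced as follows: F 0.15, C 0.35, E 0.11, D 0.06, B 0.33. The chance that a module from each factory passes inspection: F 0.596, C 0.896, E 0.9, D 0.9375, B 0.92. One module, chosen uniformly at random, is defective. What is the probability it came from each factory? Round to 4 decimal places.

Taking complements, P(defective | each) = F 0.404, C 0.104, E 0.1, D 0.0625, B 0.08.
By Bayes' rule, posterior ∝ prior × likelihood:
  F: 0.15 × 0.404 = 0.0606
  C: 0.35 × 0.104 = 0.0364
  E: 0.11 × 0.1 = 0.011
  D: 0.06 × 0.0625 = 0.00375
  B: 0.33 × 0.08 = 0.0264
Sum = 0.13815.
P(F | defective) = 0.0606/0.13815 ≈ 0.4387
P(C | defective) = 0.0364/0.13815 ≈ 0.2635
P(E | defective) = 0.011/0.13815 ≈ 0.0796
P(D | defective) = 0.00375/0.13815 ≈ 0.0271
P(B | defective) = 0.0264/0.13815 ≈ 0.1911

F 0.4387, C 0.2635, E 0.0796, D 0.0271, B 0.1911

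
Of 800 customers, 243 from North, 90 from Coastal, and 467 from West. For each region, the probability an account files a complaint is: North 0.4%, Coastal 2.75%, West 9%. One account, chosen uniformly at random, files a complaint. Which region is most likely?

Unnormalized posteriors (prior × likelihood):
  North: 0.30375 × 0.004 = 0.001215
  Coastal: 0.1125 × 0.0275 = 0.00309375
  West: 0.58375 × 0.09 = 0.0525375
Total = 0.05684625.
Largest term belongs to West, so West is most probable.

West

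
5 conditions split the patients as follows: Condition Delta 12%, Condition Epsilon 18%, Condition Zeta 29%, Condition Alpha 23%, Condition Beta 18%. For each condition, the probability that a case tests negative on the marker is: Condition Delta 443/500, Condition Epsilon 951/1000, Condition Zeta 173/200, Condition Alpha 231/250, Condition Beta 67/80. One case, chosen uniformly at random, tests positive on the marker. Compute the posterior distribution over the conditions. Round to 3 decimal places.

Condition Delta 0.126, Condition Epsilon 0.081, Condition Zeta 0.361, Condition Alpha 0.161, Condition Beta 0.270

Taking complements, P(marker-positive | each) = Condition Delta 0.114, Condition Epsilon 0.049, Condition Zeta 0.135, Condition Alpha 0.076, Condition Beta 0.1625.
Unnormalized posteriors (prior × likelihood):
  Condition Delta: 0.12 × 0.114 = 0.01368
  Condition Epsilon: 0.18 × 0.049 = 0.00882
  Condition Zeta: 0.29 × 0.135 = 0.03915
  Condition Alpha: 0.23 × 0.076 = 0.01748
  Condition Beta: 0.18 × 0.1625 = 0.02925
Total = 0.10838.
P(Condition Delta | marker-positive) = 0.01368/0.10838 ≈ 0.126
P(Condition Epsilon | marker-positive) = 0.00882/0.10838 ≈ 0.081
P(Condition Zeta | marker-positive) = 0.03915/0.10838 ≈ 0.361
P(Condition Alpha | marker-positive) = 0.01748/0.10838 ≈ 0.161
P(Condition Beta | marker-positive) = 0.02925/0.10838 ≈ 0.270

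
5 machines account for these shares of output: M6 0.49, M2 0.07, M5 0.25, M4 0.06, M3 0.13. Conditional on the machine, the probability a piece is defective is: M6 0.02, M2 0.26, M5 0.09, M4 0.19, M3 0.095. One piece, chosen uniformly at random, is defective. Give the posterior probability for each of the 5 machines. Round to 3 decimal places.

M6 0.132, M2 0.245, M5 0.303, M4 0.154, M3 0.166

By Bayes' rule, posterior ∝ prior × likelihood:
  M6: 0.49 × 0.02 = 0.0098
  M2: 0.07 × 0.26 = 0.0182
  M5: 0.25 × 0.09 = 0.0225
  M4: 0.06 × 0.19 = 0.0114
  M3: 0.13 × 0.095 = 0.01235
Sum = 0.07425.
P(M6 | defective) = 0.0098/0.07425 ≈ 0.132
P(M2 | defective) = 0.0182/0.07425 ≈ 0.245
P(M5 | defective) = 0.0225/0.07425 ≈ 0.303
P(M4 | defective) = 0.0114/0.07425 ≈ 0.154
P(M3 | defective) = 0.01235/0.07425 ≈ 0.166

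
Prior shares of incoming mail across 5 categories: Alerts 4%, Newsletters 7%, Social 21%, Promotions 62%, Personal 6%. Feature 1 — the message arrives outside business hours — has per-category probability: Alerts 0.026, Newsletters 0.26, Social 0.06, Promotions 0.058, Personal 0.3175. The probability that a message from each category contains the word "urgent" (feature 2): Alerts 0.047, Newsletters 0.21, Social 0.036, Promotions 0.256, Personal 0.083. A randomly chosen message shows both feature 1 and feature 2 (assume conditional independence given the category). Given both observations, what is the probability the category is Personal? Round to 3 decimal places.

0.105

Unnormalized posteriors (prior × likelihood):
  Alerts: 0.04 × 0.026 × 0.047 = 0.00004888
  Newsletters: 0.07 × 0.26 × 0.21 = 0.003822
  Social: 0.21 × 0.06 × 0.036 = 0.0004536
  Promotions: 0.62 × 0.058 × 0.256 = 0.00920576
  Personal: 0.06 × 0.3175 × 0.083 = 0.00158115
Sum = 0.01511139.
P(Personal | evidence) = 0.00158115 / 0.01511139 ≈ 0.105.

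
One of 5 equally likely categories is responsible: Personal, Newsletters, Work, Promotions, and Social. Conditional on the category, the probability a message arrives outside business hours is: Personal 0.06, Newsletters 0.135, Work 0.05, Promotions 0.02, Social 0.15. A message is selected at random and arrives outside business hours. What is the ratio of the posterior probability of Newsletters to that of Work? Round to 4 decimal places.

Since the prior is uniform, the posterior is proportional to the likelihood:
  Personal: 0.06
  Newsletters: 0.135
  Work: 0.05
  Promotions: 0.02
  Social: 0.15
Sum = 0.415.
The ratio is 0.135 / 0.05 (the normalizer cancels) = 2.7000.

2.7000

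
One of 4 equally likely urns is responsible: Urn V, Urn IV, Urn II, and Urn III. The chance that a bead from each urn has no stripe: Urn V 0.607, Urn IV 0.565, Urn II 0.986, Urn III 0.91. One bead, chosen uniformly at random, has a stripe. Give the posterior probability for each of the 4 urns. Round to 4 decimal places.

Urn V 0.4217, Urn IV 0.4667, Urn II 0.0150, Urn III 0.0966

Taking complements, P(striped | each) = Urn V 0.393, Urn IV 0.435, Urn II 0.014, Urn III 0.09.
Since the prior is uniform, the posterior is proportional to the likelihood:
  Urn V: 0.393
  Urn IV: 0.435
  Urn II: 0.014
  Urn III: 0.09
Total = 0.932.
P(Urn V | striped) = 0.393/0.932 ≈ 0.4217
P(Urn IV | striped) = 0.435/0.932 ≈ 0.4667
P(Urn II | striped) = 0.014/0.932 ≈ 0.0150
P(Urn III | striped) = 0.09/0.932 ≈ 0.0966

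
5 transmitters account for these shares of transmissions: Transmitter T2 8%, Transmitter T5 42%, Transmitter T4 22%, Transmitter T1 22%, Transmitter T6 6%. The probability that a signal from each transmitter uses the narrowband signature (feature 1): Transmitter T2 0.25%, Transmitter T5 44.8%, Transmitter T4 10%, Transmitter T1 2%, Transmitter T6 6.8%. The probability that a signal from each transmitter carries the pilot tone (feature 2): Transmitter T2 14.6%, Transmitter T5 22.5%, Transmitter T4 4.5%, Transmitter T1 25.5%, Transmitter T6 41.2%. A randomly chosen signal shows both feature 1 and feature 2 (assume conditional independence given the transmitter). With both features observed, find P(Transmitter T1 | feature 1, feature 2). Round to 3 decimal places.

0.024

By Bayes' rule, posterior ∝ prior × likelihood:
  Transmitter T2: 0.08 × 0.0025 × 0.146 = 0.0000292
  Transmitter T5: 0.42 × 0.448 × 0.225 = 0.042336
  Transmitter T4: 0.22 × 0.1 × 0.045 = 0.00099
  Transmitter T1: 0.22 × 0.02 × 0.255 = 0.001122
  Transmitter T6: 0.06 × 0.068 × 0.412 = 0.00168096
Normalizing constant = 0.04615816.
P(Transmitter T1 | evidence) = 0.001122 / 0.04615816 ≈ 0.024.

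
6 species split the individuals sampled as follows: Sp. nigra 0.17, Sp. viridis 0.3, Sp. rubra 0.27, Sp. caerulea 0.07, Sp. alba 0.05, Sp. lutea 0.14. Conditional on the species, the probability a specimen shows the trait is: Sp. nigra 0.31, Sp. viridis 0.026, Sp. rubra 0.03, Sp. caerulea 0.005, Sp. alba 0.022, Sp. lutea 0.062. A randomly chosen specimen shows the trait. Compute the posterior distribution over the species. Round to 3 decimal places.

Compute prior × likelihood for every hypothesis:
  Sp. nigra: 0.17 × 0.31 = 0.0527
  Sp. viridis: 0.3 × 0.026 = 0.0078
  Sp. rubra: 0.27 × 0.03 = 0.0081
  Sp. caerulea: 0.07 × 0.005 = 0.00035
  Sp. alba: 0.05 × 0.022 = 0.0011
  Sp. lutea: 0.14 × 0.062 = 0.00868
Sum = 0.07873.
P(Sp. nigra | trait) = 0.0527/0.07873 ≈ 0.669
P(Sp. viridis | trait) = 0.0078/0.07873 ≈ 0.099
P(Sp. rubra | trait) = 0.0081/0.07873 ≈ 0.103
P(Sp. caerulea | trait) = 0.00035/0.07873 ≈ 0.004
P(Sp. alba | trait) = 0.0011/0.07873 ≈ 0.014
P(Sp. lutea | trait) = 0.00868/0.07873 ≈ 0.110

Sp. nigra 0.669, Sp. viridis 0.099, Sp. rubra 0.103, Sp. caerulea 0.004, Sp. alba 0.014, Sp. lutea 0.110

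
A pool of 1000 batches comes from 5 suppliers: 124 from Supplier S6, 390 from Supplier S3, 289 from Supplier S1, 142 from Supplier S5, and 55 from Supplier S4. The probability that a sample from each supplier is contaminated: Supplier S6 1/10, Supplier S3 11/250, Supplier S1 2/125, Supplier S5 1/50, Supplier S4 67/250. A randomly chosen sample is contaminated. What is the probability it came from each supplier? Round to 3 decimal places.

Supplier S6 0.240, Supplier S3 0.332, Supplier S1 0.089, Supplier S5 0.055, Supplier S4 0.285

Unnormalized posteriors (prior × likelihood):
  Supplier S6: 0.124 × 0.1 = 0.0124
  Supplier S3: 0.39 × 0.044 = 0.01716
  Supplier S1: 0.289 × 0.016 = 0.004624
  Supplier S5: 0.142 × 0.02 = 0.00284
  Supplier S4: 0.055 × 0.268 = 0.01474
Total = 0.051764.
P(Supplier S6 | contaminated) = 0.0124/0.051764 ≈ 0.240
P(Supplier S3 | contaminated) = 0.01716/0.051764 ≈ 0.332
P(Supplier S1 | contaminated) = 0.004624/0.051764 ≈ 0.089
P(Supplier S5 | contaminated) = 0.00284/0.051764 ≈ 0.055
P(Supplier S4 | contaminated) = 0.01474/0.051764 ≈ 0.285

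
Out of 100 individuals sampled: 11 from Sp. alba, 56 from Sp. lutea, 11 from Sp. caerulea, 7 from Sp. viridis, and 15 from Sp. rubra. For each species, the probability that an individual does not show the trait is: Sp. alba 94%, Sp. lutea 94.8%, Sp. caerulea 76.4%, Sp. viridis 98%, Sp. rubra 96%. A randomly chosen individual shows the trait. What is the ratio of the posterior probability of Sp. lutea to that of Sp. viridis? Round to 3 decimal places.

Taking complements, P(trait | each) = Sp. alba 0.06, Sp. lutea 0.052, Sp. caerulea 0.236, Sp. viridis 0.02, Sp. rubra 0.04.
Compute prior × likelihood for every hypothesis:
  Sp. alba: 0.11 × 0.06 = 0.0066
  Sp. lutea: 0.56 × 0.052 = 0.02912
  Sp. caerulea: 0.11 × 0.236 = 0.02596
  Sp. viridis: 0.07 × 0.02 = 0.0014
  Sp. rubra: 0.15 × 0.04 = 0.006
Total = 0.06908.
The ratio is 0.02912 / 0.0014 (the normalizer cancels) = 20.800.

20.800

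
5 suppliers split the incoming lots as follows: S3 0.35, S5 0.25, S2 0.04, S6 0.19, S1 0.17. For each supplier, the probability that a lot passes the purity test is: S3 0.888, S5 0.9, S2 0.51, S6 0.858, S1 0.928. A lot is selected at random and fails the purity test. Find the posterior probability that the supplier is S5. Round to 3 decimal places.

0.203

Taking complements, P(off-spec | each) = S3 0.112, S5 0.1, S2 0.49, S6 0.142, S1 0.072.
Compute prior × likelihood for every hypothesis:
  S3: 0.35 × 0.112 = 0.0392
  S5: 0.25 × 0.1 = 0.025
  S2: 0.04 × 0.49 = 0.0196
  S6: 0.19 × 0.142 = 0.02698
  S1: 0.17 × 0.072 = 0.01224
Sum = 0.12302.
P(S5 | evidence) = 0.025 / 0.12302 ≈ 0.203.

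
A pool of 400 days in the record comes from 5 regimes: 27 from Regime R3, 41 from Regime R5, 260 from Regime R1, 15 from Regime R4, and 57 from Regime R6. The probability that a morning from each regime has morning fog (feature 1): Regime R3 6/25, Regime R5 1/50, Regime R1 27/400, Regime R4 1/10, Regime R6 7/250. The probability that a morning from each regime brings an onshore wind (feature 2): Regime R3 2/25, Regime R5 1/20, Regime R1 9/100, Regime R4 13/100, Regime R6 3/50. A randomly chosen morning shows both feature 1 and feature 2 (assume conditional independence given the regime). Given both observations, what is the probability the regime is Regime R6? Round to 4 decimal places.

By Bayes' rule, posterior ∝ prior × likelihood:
  Regime R3: 0.0675 × 0.24 × 0.08 = 0.001296
  Regime R5: 0.1025 × 0.02 × 0.05 = 0.0001025
  Regime R1: 0.65 × 0.0675 × 0.09 = 0.00394875
  Regime R4: 0.0375 × 0.1 × 0.13 = 0.0004875
  Regime R6: 0.1425 × 0.028 × 0.06 = 0.0002394
Normalizing constant = 0.00607415.
P(Regime R6 | evidence) = 0.0002394 / 0.00607415 ≈ 0.0394.

0.0394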